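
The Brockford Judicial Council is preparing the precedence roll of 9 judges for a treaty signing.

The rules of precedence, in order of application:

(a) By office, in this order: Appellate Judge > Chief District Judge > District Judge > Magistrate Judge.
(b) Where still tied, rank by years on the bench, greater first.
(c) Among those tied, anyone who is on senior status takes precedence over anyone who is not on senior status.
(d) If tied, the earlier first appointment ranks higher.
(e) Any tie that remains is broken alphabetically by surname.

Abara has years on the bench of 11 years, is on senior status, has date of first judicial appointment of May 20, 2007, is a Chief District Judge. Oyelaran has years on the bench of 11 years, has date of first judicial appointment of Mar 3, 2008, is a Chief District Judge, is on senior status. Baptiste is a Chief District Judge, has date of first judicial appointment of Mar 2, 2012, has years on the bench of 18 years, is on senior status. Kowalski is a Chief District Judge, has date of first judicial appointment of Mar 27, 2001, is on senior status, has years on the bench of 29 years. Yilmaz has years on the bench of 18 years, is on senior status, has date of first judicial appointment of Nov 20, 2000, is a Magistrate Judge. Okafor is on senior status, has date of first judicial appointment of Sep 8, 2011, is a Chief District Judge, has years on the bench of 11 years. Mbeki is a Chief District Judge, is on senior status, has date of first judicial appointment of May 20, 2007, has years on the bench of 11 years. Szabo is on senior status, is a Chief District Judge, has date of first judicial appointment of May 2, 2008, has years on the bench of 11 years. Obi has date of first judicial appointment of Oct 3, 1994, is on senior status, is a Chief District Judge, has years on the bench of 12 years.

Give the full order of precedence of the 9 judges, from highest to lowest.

Kowalski, Baptiste, Obi, Abara, Mbeki, Oyelaran, Szabo, Okafor, Yilmaz

By office: Kowalski, Baptiste, Obi, Abara, Mbeki, Oyelaran, Szabo and Okafor (Chief District Judge); then Yilmaz (Magistrate Judge).
Among Kowalski, Baptiste, Obi, Abara, Mbeki, Oyelaran, Szabo and Okafor, by years on the bench (higher first): Kowalski (29 years) before Baptiste (18 years) before Obi (12 years) before Abara, Mbeki, Oyelaran, Szabo and Okafor (11 years).
Abara, Mbeki, Oyelaran, Szabo and Okafor are each on senior status, so the next rule applies.
Among Abara, Mbeki, Oyelaran, Szabo and Okafor, by date of first judicial appointment (earlier first): Abara and Mbeki (May 20, 2007) before Oyelaran (Mar 3, 2008) before Szabo (May 2, 2008) before Okafor (Sep 8, 2011).
Among Abara and Mbeki, alphabetically by surname: Abara before Mbeki.
Full order: Kowalski, Baptiste, Obi, Abara, Mbeki, Oyelaran, Szabo, Okafor, Yilmaz.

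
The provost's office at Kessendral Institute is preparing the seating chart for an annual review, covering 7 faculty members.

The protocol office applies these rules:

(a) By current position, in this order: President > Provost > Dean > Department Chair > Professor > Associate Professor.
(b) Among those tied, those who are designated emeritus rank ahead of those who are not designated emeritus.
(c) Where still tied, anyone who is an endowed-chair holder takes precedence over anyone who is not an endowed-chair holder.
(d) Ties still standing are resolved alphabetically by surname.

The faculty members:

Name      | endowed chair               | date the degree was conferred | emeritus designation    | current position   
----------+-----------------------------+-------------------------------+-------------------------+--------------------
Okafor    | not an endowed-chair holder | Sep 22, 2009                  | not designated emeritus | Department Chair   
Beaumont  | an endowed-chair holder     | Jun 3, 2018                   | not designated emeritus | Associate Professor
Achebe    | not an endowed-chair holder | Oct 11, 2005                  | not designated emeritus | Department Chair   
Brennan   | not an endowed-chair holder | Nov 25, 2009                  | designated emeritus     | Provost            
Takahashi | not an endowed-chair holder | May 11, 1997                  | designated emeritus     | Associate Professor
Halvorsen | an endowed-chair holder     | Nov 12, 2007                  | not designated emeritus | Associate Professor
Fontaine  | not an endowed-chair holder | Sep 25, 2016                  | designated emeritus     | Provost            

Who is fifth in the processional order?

Takahashi

By current position: Brennan and Fontaine (Provost); then Achebe and Okafor (Department Chair); then Takahashi, Beaumont and Halvorsen (Associate Professor).
Brennan and Fontaine are each designated emeritus, so the next rule applies.
Brennan and Fontaine are each not an endowed-chair holder, so the next rule applies.
Among Brennan and Fontaine, alphabetically by surname: Brennan before Fontaine.
Achebe and Okafor are each not designated emeritus, so the next rule applies.
Achebe and Okafor are each not an endowed-chair holder, so the next rule applies.
Among Achebe and Okafor, alphabetically by surname: Achebe before Okafor.
Among Takahashi, Beaumont and Halvorsen, designated emeritus before not designated emeritus: Takahashi (designated emeritus) before Beaumont and Halvorsen (not designated emeritus).
Beaumont and Halvorsen are each an endowed-chair holder, so the next rule applies.
Among Beaumont and Halvorsen, alphabetically by surname: Beaumont before Halvorsen.
Order: Brennan, Fontaine, Achebe, Okafor, Takahashi, Beaumont, Halvorsen.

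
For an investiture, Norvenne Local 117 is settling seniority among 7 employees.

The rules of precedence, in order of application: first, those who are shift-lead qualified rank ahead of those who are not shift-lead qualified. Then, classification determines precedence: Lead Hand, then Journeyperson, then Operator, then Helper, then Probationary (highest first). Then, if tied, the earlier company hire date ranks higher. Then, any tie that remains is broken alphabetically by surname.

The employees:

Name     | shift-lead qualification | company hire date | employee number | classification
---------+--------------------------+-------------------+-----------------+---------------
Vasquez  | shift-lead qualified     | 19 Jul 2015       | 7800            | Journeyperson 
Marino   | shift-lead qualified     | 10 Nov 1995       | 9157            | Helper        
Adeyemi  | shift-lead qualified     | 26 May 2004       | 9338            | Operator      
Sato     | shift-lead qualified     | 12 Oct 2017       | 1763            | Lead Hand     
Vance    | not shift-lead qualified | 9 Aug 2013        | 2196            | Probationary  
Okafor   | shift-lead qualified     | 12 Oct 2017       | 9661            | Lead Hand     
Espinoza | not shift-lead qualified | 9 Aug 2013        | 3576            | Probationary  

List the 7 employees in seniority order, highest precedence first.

Okafor, Sato, Vasquez, Adeyemi, Marino, Espinoza, Vance

By the first rule: Okafor, Sato, Vasquez, Adeyemi and Marino (each shift-lead qualified); then Espinoza and Vance (both not shift-lead qualified).
Among Okafor, Sato, Vasquez, Adeyemi and Marino, by classification: Okafor and Sato (Lead Hand) before Vasquez (Journeyperson) before Adeyemi (Operator) before Marino (Helper).
Okafor and Sato both have company hire date 12 Oct 2017, so the next rule applies.
Among Okafor and Sato, alphabetically by surname: Okafor before Sato.
Espinoza and Vance are each Probationary, so the next rule applies.
Espinoza and Vance both have company hire date 9 Aug 2013, so the next rule applies.
Among Espinoza and Vance, alphabetically by surname: Espinoza before Vance.
Full order: Okafor, Sato, Vasquez, Adeyemi, Marino, Espinoza, Vance.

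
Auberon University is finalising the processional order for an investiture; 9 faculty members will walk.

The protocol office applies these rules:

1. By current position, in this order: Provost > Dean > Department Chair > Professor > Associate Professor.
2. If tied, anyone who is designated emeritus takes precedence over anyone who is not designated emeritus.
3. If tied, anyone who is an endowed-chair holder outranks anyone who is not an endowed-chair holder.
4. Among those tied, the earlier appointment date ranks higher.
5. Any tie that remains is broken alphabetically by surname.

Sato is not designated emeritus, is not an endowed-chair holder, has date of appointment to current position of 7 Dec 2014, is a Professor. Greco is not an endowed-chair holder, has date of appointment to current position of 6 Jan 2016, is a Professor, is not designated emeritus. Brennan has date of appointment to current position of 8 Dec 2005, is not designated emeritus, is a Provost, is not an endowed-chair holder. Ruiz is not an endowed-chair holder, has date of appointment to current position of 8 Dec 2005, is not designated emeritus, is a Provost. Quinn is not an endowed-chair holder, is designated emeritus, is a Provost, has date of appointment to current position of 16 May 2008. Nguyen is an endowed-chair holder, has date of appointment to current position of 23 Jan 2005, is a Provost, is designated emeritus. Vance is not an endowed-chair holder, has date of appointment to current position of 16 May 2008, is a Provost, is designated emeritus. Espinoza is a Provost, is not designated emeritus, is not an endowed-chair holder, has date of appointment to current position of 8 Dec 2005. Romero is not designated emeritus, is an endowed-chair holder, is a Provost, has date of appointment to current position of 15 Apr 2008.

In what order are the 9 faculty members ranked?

By current position: Nguyen, Quinn, Vance, Romero, Brennan, Espinoza and Ruiz (Provost); then Sato and Greco (Professor).
Among Nguyen, Quinn, Vance, Romero, Brennan, Espinoza and Ruiz, designated emeritus before not designated emeritus: Nguyen, Quinn and Vance (designated emeritus) before Romero, Brennan, Espinoza and Ruiz (not designated emeritus).
Among Nguyen, Quinn and Vance, an endowed-chair holder before not an endowed-chair holder: Nguyen (an endowed-chair holder) before Quinn and Vance (not an endowed-chair holder).
Quinn and Vance both have date of appointment to current position 16 May 2008, so the next rule applies.
Among Quinn and Vance, alphabetically by surname: Quinn before Vance.
Among Romero, Brennan, Espinoza and Ruiz, an endowed-chair holder before not an endowed-chair holder: Romero (an endowed-chair holder) before Brennan, Espinoza and Ruiz (not an endowed-chair holder).
Brennan, Espinoza and Ruiz all have date of appointment to current position 8 Dec 2005, so the next rule applies.
Among Brennan, Espinoza and Ruiz, alphabetically by surname: Brennan before Espinoza before Ruiz.
Sato and Greco are each not designated emeritus, so the next rule applies.
Sato and Greco are each not an endowed-chair holder, so the next rule applies.
Among Sato and Greco, by date of appointment to current position (earlier first): Sato (7 Dec 2014) before Greco (6 Jan 2016).
Full order: Nguyen, Quinn, Vance, Romero, Brennan, Espinoza, Ruiz, Sato, Greco.

Nguyen, Quinn, Vance, Romero, Brennan, Espinoza, Ruiz, Sato, Greco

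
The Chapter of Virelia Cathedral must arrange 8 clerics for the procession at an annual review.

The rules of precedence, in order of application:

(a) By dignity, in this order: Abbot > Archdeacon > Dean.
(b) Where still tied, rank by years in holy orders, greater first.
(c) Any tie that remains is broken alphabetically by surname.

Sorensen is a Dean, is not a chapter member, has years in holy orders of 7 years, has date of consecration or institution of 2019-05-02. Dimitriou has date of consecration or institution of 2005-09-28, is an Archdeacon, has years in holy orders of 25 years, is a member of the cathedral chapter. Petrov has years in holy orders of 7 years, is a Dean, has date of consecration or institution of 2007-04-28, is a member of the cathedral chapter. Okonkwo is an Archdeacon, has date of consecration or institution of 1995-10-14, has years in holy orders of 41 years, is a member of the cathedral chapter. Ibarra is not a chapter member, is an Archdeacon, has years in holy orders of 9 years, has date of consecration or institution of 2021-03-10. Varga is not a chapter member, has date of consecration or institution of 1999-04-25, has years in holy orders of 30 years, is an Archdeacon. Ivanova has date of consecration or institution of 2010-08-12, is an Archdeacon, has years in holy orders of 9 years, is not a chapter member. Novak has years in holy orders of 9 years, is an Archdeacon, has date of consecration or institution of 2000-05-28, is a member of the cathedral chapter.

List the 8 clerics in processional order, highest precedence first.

By dignity: Okonkwo, Varga, Dimitriou, Ibarra, Ivanova and Novak (Archdeacon); then Petrov and Sorensen (Dean).
Among Okonkwo, Varga, Dimitriou, Ibarra, Ivanova and Novak, by years in holy orders (higher first): Okonkwo (41 years) before Varga (30 years) before Dimitriou (25 years) before Ibarra, Ivanova and Novak (9 years).
Among Ibarra, Ivanova and Novak, alphabetically by surname: Ibarra before Ivanova before Novak.
Petrov and Sorensen both have years in holy orders 7 years, so the next rule applies.
Among Petrov and Sorensen, alphabetically by surname: Petrov before Sorensen.
Full order: Okonkwo, Varga, Dimitriou, Ibarra, Ivanova, Novak, Petrov, Sorensen.

Okonkwo, Varga, Dimitriou, Ibarra, Ivanova, Novak, Petrov, Sorensen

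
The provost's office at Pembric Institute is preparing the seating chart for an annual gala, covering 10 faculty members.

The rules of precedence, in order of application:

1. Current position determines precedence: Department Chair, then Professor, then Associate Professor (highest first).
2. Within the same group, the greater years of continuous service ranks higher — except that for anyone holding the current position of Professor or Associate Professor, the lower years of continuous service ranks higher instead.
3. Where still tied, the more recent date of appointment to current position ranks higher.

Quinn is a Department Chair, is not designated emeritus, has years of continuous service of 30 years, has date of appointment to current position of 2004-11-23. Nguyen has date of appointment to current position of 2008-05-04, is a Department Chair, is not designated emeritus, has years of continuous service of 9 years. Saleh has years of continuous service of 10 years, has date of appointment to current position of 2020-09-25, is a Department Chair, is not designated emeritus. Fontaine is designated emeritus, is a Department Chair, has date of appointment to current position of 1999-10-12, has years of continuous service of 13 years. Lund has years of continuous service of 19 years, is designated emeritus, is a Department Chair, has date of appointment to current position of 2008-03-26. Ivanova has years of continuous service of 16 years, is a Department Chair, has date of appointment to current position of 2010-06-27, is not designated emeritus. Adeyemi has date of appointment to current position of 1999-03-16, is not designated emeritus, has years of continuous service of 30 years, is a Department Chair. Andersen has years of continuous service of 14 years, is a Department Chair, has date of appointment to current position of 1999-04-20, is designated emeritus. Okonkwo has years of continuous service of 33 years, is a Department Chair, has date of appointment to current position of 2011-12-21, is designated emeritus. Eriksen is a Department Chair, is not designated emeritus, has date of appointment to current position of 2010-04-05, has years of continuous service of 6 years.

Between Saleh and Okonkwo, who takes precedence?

Okonkwo

By current position: Okonkwo, Quinn, Adeyemi, Lund, Ivanova, Andersen, Fontaine, Saleh, Nguyen and Eriksen (Department Chair).
Among Okonkwo, Quinn, Adeyemi, Lund, Ivanova, Andersen, Fontaine, Saleh, Nguyen and Eriksen, by years of continuous service (higher first): Okonkwo (33 years) before Quinn and Adeyemi (30 years) before Lund (19 years) before Ivanova (16 years) before Andersen (14 years) before Fontaine (13 years) before Saleh (10 years) before Nguyen (9 years) before Eriksen (6 years).
Among Quinn and Adeyemi, by date of appointment to current position (later first): Quinn (2004-11-23) before Adeyemi (1999-03-16).
So Okonkwo takes precedence.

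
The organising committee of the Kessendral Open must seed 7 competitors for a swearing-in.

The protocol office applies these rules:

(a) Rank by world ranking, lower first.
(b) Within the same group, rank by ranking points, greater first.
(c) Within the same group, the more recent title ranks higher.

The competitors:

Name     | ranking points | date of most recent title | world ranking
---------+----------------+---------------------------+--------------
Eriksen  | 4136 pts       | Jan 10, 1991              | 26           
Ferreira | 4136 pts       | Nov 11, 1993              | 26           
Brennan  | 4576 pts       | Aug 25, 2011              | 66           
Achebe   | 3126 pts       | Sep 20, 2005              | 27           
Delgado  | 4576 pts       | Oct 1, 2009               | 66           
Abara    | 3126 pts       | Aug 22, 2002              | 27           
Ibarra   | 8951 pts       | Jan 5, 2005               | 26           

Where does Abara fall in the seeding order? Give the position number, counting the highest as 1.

By world ranking (lower first): Ibarra, Ferreira and Eriksen (each 26); then Achebe and Abara (both 27); then Brennan and Delgado (both 66).
Among Ibarra, Ferreira and Eriksen, by ranking points (higher first): Ibarra (8951 pts) before Ferreira and Eriksen (4136 pts).
Among Ferreira and Eriksen, by date of most recent title (later first): Ferreira (Nov 11, 1993) before Eriksen (Jan 10, 1991).
Achebe and Abara both have ranking points 3126 pts, so the next rule applies.
Among Achebe and Abara, by date of most recent title (later first): Achebe (Sep 20, 2005) before Abara (Aug 22, 2002).
Brennan and Delgado both have ranking points 4576 pts, so the next rule applies.
Among Brennan and Delgado, by date of most recent title (later first): Brennan (Aug 25, 2011) before Delgado (Oct 1, 2009).
Order: Ibarra, Ferreira, Eriksen, Achebe, Abara, Brennan, Delgado. So position 5.

5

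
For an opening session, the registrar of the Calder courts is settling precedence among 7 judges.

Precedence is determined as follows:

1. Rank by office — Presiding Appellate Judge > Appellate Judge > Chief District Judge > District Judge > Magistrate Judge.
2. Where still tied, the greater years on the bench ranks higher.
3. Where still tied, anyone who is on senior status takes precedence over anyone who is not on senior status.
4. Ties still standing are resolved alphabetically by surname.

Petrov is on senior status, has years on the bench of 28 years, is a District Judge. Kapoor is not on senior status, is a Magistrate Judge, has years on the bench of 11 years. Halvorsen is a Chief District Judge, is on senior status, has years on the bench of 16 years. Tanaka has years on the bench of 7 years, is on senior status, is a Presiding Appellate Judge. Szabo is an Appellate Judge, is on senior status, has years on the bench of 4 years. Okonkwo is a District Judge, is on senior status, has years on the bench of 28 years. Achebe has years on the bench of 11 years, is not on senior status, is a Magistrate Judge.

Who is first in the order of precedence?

Tanaka

By office: Tanaka (Presiding Appellate Judge); then Szabo (Appellate Judge); then Halvorsen (Chief District Judge); then Okonkwo and Petrov (District Judge); then Achebe and Kapoor (Magistrate Judge).
Okonkwo and Petrov both have years on the bench 28 years, so the next rule applies.
Okonkwo and Petrov are each on senior status, so the next rule applies.
Among Okonkwo and Petrov, alphabetically by surname: Okonkwo before Petrov.
Achebe and Kapoor both have years on the bench 11 years, so the next rule applies.
Achebe and Kapoor are each not on senior status, so the next rule applies.
Among Achebe and Kapoor, alphabetically by surname: Achebe before Kapoor.
Order: Tanaka, Szabo, Halvorsen, Okonkwo, Petrov, Achebe, Kapoor.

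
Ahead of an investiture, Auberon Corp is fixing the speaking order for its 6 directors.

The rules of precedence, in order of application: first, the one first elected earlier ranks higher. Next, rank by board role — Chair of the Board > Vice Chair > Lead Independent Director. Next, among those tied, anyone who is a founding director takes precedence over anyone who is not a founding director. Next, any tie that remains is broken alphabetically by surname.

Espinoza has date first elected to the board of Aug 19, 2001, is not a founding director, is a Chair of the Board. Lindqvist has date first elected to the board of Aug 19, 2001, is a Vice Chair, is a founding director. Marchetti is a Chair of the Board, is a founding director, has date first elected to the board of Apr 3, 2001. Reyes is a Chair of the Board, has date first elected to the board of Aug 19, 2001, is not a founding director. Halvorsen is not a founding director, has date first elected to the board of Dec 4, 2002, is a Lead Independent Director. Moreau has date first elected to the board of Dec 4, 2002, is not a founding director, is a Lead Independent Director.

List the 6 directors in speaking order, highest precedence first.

Marchetti, Espinoza, Reyes, Lindqvist, Halvorsen, Moreau

By date first elected to the board (earlier first): Marchetti (Apr 3, 2001); then Espinoza, Reyes and Lindqvist (each Aug 19, 2001); then Halvorsen and Moreau (both Dec 4, 2002).
Among Espinoza, Reyes and Lindqvist, by board role: Espinoza and Reyes (Chair of the Board) before Lindqvist (Vice Chair).
Espinoza and Reyes are each not a founding director, so the next rule applies.
Among Espinoza and Reyes, alphabetically by surname: Espinoza before Reyes.
Halvorsen and Moreau are each Lead Independent Director, so the next rule applies.
Halvorsen and Moreau are each not a founding director, so the next rule applies.
Among Halvorsen and Moreau, alphabetically by surname: Halvorsen before Moreau.
Full order: Marchetti, Espinoza, Reyes, Lindqvist, Halvorsen, Moreau.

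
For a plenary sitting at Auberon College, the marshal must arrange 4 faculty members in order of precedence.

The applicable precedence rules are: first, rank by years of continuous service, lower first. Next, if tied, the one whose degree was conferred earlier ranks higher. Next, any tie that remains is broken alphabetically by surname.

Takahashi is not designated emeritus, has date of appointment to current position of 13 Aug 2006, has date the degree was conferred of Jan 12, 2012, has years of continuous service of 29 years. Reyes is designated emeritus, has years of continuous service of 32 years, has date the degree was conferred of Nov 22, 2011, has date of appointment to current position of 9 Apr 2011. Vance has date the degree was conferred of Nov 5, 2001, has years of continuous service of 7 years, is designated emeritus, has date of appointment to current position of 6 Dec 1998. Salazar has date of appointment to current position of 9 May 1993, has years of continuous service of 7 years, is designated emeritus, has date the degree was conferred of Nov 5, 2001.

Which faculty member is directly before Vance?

By years of continuous service (lower first): Salazar and Vance (both 7 years); then Takahashi (29 years); then Reyes (32 years).
Salazar and Vance both have date the degree was conferred Nov 5, 2001, so the next rule applies.
Among Salazar and Vance, alphabetically by surname: Salazar before Vance.
Order: Salazar, Vance, Takahashi, Reyes.

Salazar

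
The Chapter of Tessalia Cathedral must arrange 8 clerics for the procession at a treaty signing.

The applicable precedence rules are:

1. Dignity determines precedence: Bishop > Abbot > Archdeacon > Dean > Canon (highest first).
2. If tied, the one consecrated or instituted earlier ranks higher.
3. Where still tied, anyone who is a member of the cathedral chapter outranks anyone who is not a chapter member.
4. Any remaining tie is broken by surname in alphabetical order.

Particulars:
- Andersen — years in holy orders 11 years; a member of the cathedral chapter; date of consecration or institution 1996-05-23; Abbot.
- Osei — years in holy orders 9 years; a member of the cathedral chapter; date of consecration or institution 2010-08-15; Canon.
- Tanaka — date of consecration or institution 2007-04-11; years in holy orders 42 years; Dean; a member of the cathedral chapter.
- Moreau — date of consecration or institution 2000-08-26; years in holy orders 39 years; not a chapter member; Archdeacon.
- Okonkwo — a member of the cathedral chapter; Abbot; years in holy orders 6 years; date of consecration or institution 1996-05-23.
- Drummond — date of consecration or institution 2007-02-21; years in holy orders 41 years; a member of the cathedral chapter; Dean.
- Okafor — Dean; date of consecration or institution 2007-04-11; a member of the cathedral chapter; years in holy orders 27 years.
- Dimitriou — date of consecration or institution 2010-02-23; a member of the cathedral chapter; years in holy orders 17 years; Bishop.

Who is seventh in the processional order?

Tanaka

By dignity: Dimitriou (Bishop); then Andersen and Okonkwo (Abbot); then Moreau (Archdeacon); then Drummond, Okafor and Tanaka (Dean); then Osei (Canon).
Andersen and Okonkwo both have date of consecration or institution 1996-05-23, so the next rule applies.
Andersen and Okonkwo are each a member of the cathedral chapter, so the next rule applies.
Among Andersen and Okonkwo, alphabetically by surname: Andersen before Okonkwo.
Among Drummond, Okafor and Tanaka, by date of consecration or institution (earlier first): Drummond (2007-02-21) before Okafor and Tanaka (2007-04-11).
Okafor and Tanaka are each a member of the cathedral chapter, so the next rule applies.
Among Okafor and Tanaka, alphabetically by surname: Okafor before Tanaka.
Order: Dimitriou, Andersen, Okonkwo, Moreau, Drummond, Okafor, Tanaka, Osei.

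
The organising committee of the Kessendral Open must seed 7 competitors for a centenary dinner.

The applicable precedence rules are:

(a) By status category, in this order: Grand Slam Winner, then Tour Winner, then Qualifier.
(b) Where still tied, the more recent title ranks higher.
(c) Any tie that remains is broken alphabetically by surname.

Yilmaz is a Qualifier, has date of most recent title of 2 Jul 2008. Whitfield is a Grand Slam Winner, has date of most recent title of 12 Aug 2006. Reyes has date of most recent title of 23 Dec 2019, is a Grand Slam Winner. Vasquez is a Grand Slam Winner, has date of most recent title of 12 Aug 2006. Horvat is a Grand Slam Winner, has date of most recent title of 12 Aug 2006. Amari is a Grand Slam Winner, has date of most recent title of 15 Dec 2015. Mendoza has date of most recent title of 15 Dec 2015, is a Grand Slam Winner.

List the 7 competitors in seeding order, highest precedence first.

By status category: Reyes, Amari, Mendoza, Horvat, Vasquez and Whitfield (Grand Slam Winner); then Yilmaz (Qualifier).
Among Reyes, Amari, Mendoza, Horvat, Vasquez and Whitfield, by date of most recent title (later first): Reyes (23 Dec 2019) before Amari and Mendoza (15 Dec 2015) before Horvat, Vasquez and Whitfield (12 Aug 2006).
Among Amari and Mendoza, alphabetically by surname: Amari before Mendoza.
Among Horvat, Vasquez and Whitfield, alphabetically by surname: Horvat before Vasquez before Whitfield.
Full order: Reyes, Amari, Mendoza, Horvat, Vasquez, Whitfield, Yilmaz.

Reyes, Amari, Mendoza, Horvat, Vasquez, Whitfield, Yilmaz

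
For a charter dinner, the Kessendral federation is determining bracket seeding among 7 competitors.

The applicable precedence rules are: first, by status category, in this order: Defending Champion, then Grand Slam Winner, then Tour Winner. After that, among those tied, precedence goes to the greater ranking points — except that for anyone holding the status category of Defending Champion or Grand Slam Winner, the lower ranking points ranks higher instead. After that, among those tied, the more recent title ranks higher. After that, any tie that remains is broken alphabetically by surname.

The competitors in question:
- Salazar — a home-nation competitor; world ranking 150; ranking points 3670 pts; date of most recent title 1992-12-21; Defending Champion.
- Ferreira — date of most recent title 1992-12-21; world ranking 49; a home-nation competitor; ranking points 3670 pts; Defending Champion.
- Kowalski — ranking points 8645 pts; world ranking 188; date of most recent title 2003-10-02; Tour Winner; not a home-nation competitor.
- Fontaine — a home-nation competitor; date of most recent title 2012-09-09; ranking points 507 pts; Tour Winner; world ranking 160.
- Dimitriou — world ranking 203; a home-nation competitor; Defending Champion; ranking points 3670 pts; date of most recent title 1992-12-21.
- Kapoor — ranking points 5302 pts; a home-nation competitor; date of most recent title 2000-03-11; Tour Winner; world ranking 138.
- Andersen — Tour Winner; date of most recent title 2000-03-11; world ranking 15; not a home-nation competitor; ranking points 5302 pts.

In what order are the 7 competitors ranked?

By status category: Dimitriou, Ferreira and Salazar (Defending Champion); then Kowalski, Andersen, Kapoor and Fontaine (Tour Winner).
Dimitriou, Ferreira and Salazar all have ranking points 3670 pts, so the next rule applies.
Dimitriou, Ferreira and Salazar all have date of most recent title 1992-12-21, so the next rule applies.
Among Dimitriou, Ferreira and Salazar, alphabetically by surname: Dimitriou before Ferreira before Salazar.
Among Kowalski, Andersen, Kapoor and Fontaine, by ranking points (higher first): Kowalski (8645 pts) before Andersen and Kapoor (5302 pts) before Fontaine (507 pts).
Andersen and Kapoor both have date of most recent title 2000-03-11, so the next rule applies.
Among Andersen and Kapoor, alphabetically by surname: Andersen before Kapoor.
Full order: Dimitriou, Ferreira, Salazar, Kowalski, Andersen, Kapoor, Fontaine.

Dimitriou, Ferreira, Salazar, Kowalski, Andersen, Kapoor, Fontaine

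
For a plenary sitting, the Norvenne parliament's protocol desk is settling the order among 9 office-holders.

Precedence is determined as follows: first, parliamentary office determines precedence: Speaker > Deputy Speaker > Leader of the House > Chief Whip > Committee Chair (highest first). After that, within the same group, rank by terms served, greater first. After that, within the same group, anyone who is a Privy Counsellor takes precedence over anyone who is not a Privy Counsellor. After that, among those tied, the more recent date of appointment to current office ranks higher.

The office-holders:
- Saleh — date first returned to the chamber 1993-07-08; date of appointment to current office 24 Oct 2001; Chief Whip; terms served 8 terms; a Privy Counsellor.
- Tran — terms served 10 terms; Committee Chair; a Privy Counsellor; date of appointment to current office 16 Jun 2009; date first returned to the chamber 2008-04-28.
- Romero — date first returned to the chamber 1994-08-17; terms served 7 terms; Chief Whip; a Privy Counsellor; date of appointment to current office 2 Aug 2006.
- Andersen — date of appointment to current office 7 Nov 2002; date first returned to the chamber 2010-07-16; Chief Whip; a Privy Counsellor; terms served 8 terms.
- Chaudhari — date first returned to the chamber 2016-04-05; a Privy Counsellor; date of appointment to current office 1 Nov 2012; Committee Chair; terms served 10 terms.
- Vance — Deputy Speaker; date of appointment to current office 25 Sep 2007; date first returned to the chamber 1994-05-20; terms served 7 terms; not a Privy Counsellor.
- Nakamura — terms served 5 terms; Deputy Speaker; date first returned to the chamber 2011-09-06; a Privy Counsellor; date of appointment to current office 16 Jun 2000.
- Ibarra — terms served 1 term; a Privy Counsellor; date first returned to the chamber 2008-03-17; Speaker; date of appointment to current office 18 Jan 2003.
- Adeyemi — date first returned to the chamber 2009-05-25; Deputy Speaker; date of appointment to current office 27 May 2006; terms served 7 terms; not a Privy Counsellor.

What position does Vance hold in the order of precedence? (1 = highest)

2

By parliamentary office: Ibarra (Speaker); then Vance, Adeyemi and Nakamura (Deputy Speaker); then Andersen, Saleh and Romero (Chief Whip); then Chaudhari and Tran (Committee Chair).
Among Vance, Adeyemi and Nakamura, by terms served (higher first): Vance and Adeyemi (7 terms) before Nakamura (5 terms).
Vance and Adeyemi are each not a Privy Counsellor, so the next rule applies.
Among Vance and Adeyemi, by date of appointment to current office (later first): Vance (25 Sep 2007) before Adeyemi (27 May 2006).
Among Andersen, Saleh and Romero, by terms served (higher first): Andersen and Saleh (8 terms) before Romero (7 terms).
Andersen and Saleh are each a Privy Counsellor, so the next rule applies.
Among Andersen and Saleh, by date of appointment to current office (later first): Andersen (7 Nov 2002) before Saleh (24 Oct 2001).
Chaudhari and Tran both have terms served 10 terms, so the next rule applies.
Chaudhari and Tran are each a Privy Counsellor, so the next rule applies.
Among Chaudhari and Tran, by date of appointment to current office (later first): Chaudhari (1 Nov 2012) before Tran (16 Jun 2009).
Order: Ibarra, Vance, Adeyemi, Nakamura, Andersen, Saleh, Romero, Chaudhari, Tran. So position 2.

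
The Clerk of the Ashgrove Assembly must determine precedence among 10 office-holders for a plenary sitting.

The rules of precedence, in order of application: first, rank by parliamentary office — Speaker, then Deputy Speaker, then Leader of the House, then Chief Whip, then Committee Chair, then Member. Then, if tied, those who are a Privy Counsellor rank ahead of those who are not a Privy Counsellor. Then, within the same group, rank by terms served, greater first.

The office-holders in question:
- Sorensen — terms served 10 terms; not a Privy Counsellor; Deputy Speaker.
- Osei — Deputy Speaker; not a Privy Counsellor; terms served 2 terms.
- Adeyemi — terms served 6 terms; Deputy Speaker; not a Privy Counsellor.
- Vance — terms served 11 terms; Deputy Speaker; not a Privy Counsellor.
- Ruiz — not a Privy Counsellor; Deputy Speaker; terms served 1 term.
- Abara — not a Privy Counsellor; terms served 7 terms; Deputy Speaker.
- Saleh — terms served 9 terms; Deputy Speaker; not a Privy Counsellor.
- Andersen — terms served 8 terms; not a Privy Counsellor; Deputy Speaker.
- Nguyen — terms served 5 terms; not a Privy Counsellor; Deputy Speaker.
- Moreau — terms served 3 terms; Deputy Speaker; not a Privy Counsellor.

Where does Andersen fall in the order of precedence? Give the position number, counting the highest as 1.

4

By parliamentary office: Vance, Sorensen, Saleh, Andersen, Abara, Adeyemi, Nguyen, Moreau, Osei and Ruiz (Deputy Speaker).
Vance, Sorensen, Saleh, Andersen, Abara, Adeyemi, Nguyen, Moreau, Osei and Ruiz are each not a Privy Counsellor, so the next rule applies.
Among Vance, Sorensen, Saleh, Andersen, Abara, Adeyemi, Nguyen, Moreau, Osei and Ruiz, by terms served (higher first): Vance (11 terms) before Sorensen (10 terms) before Saleh (9 terms) before Andersen (8 terms) before Abara (7 terms) before Adeyemi (6 terms) before Nguyen (5 terms) before Moreau (3 terms) before Osei (2 terms) before Ruiz (1 term).
Order: Vance, Sorensen, Saleh, Andersen, Abara, Adeyemi, Nguyen, Moreau, Osei, Ruiz. So position 4.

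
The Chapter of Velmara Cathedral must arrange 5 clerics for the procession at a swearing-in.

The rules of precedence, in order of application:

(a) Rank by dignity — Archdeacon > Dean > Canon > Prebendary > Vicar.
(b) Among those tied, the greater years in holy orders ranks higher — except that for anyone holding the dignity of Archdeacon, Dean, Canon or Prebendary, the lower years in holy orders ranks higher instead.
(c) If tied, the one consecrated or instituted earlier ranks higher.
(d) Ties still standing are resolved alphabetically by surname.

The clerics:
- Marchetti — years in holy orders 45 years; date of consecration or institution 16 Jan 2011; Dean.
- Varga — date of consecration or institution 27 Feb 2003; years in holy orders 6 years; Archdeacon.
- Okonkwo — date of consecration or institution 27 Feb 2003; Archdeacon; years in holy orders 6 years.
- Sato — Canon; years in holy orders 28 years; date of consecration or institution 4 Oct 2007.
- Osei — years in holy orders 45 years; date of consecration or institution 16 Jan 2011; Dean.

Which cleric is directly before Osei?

Marchetti

By dignity: Okonkwo and Varga (Archdeacon); then Marchetti and Osei (Dean); then Sato (Canon).
Okonkwo and Varga both have years in holy orders 6 years, so the next rule applies.
Okonkwo and Varga both have date of consecration or institution 27 Feb 2003, so the next rule applies.
Among Okonkwo and Varga, alphabetically by surname: Okonkwo before Varga.
Marchetti and Osei both have years in holy orders 45 years, so the next rule applies.
Marchetti and Osei both have date of consecration or institution 16 Jan 2011, so the next rule applies.
Among Marchetti and Osei, alphabetically by surname: Marchetti before Osei.
Order: Okonkwo, Varga, Marchetti, Osei, Sato.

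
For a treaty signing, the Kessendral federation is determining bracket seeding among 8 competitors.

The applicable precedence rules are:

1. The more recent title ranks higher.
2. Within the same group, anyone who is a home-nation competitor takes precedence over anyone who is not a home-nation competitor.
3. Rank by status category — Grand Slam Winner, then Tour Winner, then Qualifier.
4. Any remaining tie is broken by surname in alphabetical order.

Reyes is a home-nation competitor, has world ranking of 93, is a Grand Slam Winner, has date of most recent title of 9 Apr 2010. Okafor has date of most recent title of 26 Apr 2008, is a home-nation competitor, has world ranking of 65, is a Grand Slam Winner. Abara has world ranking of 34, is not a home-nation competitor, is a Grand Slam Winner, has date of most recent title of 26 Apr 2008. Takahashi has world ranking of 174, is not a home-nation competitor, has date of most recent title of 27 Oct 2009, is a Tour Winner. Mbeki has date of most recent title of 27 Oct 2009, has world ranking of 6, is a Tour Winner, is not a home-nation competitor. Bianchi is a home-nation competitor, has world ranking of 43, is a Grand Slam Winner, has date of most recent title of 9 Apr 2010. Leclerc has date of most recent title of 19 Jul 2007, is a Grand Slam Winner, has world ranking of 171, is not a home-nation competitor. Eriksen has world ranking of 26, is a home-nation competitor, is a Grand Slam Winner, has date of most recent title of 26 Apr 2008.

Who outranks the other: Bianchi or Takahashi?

By date of most recent title (later first): Bianchi and Reyes (both 9 Apr 2010); then Mbeki and Takahashi (both 27 Oct 2009); then Eriksen, Okafor and Abara (each 26 Apr 2008); then Leclerc (19 Jul 2007).
Bianchi and Reyes are each a home-nation competitor, so the next rule applies.
Bianchi and Reyes are each Grand Slam Winner, so the next rule applies.
Among Bianchi and Reyes, alphabetically by surname: Bianchi before Reyes.
Mbeki and Takahashi are each not a home-nation competitor, so the next rule applies.
Mbeki and Takahashi are each Tour Winner, so the next rule applies.
Among Mbeki and Takahashi, alphabetically by surname: Mbeki before Takahashi.
Among Eriksen, Okafor and Abara, a home-nation competitor before not a home-nation competitor: Eriksen and Okafor (a home-nation competitor) before Abara (not a home-nation competitor).
Eriksen and Okafor are each Grand Slam Winner, so the next rule applies.
Among Eriksen and Okafor, alphabetically by surname: Eriksen before Okafor.
So Bianchi takes precedence.

Bianchi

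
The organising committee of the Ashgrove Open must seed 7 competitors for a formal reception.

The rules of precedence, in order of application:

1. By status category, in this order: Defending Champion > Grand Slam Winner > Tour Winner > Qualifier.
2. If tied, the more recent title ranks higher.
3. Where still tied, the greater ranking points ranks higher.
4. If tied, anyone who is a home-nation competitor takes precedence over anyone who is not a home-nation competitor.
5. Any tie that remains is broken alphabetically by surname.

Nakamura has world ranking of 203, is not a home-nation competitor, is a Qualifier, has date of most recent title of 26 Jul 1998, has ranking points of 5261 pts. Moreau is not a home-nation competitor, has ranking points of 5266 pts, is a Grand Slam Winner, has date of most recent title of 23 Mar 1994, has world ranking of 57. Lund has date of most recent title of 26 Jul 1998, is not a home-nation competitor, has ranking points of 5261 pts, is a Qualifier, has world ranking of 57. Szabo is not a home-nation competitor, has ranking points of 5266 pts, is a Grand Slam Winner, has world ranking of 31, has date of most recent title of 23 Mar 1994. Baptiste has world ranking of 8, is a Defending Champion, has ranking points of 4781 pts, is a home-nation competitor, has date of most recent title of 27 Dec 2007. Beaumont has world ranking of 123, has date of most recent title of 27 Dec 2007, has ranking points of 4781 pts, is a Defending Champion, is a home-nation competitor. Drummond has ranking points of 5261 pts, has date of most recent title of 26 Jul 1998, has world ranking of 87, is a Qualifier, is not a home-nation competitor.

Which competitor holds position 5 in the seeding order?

Drummond

By status category: Baptiste and Beaumont (Defending Champion); then Moreau and Szabo (Grand Slam Winner); then Drummond, Lund and Nakamura (Qualifier).
Baptiste and Beaumont both have date of most recent title 27 Dec 2007, so the next rule applies.
Baptiste and Beaumont both have ranking points 4781 pts, so the next rule applies.
Baptiste and Beaumont are each a home-nation competitor, so the next rule applies.
Among Baptiste and Beaumont, alphabetically by surname: Baptiste before Beaumont.
Moreau and Szabo both have date of most recent title 23 Mar 1994, so the next rule applies.
Moreau and Szabo both have ranking points 5266 pts, so the next rule applies.
Moreau and Szabo are each not a home-nation competitor, so the next rule applies.
Among Moreau and Szabo, alphabetically by surname: Moreau before Szabo.
Drummond, Lund and Nakamura all have date of most recent title 26 Jul 1998, so the next rule applies.
Drummond, Lund and Nakamura all have ranking points 5261 pts, so the next rule applies.
Drummond, Lund and Nakamura are each not a home-nation competitor, so the next rule applies.
Among Drummond, Lund and Nakamura, alphabetically by surname: Drummond before Lund before Nakamura.
Order: Baptiste, Beaumont, Moreau, Szabo, Drummond, Lund, Nakamura.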